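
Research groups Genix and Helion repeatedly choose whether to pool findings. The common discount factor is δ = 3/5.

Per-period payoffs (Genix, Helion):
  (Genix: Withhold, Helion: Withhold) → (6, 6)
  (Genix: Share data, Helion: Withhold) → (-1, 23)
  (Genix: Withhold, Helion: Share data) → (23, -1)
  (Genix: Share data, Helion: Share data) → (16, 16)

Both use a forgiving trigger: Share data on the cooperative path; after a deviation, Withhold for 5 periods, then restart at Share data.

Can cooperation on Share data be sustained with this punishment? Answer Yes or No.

Yes

A one-shot deviation gives 23 now, then 6 for 5 periods, then back to 16.
Gain from deviating: (23−16) today; loss: (16−6) in each of the next 5 periods.
No-deviation condition: (16−6)(δ+…+δ^5) ≥ 23−16, i.e. δ+…+δ^5 ≥ 7/10.
At δ = 3/5: δ+…+δ^5 = 1.3834 ≥ 0.7000.
So cooperation is sustainable.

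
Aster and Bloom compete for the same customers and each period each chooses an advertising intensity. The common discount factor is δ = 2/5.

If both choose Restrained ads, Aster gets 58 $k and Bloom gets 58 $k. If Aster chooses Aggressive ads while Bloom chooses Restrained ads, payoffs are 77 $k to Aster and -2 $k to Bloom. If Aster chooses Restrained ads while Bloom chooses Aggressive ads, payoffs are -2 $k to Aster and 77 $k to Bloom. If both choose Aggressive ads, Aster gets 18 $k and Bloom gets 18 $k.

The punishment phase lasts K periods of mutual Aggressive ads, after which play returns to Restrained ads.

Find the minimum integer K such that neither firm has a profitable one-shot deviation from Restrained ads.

2

Need Σ_{k=1}^{K} δ^k ≥ (77−58)/(58−18) = 0.4750 at δ = 2/5.
At K = 1 the sum is 0.4000 < 0.4750; at K = 2 it is 0.5600 ≥ 0.4750.
So the minimum punishment length is K = 2.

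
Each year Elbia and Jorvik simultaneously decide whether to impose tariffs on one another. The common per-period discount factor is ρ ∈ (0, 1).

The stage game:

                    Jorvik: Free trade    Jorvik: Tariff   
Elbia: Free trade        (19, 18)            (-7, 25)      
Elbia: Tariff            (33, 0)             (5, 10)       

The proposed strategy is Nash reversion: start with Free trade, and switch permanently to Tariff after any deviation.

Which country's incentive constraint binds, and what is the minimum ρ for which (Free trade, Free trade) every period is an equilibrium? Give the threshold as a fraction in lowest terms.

Elbia; ρ ≥ 1/2

Elbia: cooperation gives 19 each period; deviation gives 33 once then 5 forever.
  19/(1−ρ) ≥ 33 + 5ρ/(1−ρ) ⇒ ρ ≥ 14/28 = 1/2.
Jorvik: cooperation gives 18 each period; deviation gives 25 once then 10 forever.
  ρ ≥ 7/15.
Both must hold, so the binding constraint is Elbia's: ρ ≥ 1/2.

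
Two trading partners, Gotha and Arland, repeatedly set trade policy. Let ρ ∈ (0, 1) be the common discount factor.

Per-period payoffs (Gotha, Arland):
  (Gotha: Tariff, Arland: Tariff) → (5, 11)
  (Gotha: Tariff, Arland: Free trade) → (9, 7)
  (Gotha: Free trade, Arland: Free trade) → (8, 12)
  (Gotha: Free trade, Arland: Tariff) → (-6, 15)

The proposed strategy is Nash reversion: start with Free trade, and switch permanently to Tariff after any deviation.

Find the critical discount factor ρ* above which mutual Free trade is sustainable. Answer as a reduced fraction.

3/4

For Gotha: deviation gain 9−8 = 1, per-period punishment loss 8−5 = 3. IC gives ρ ≥ 1/4.
For Arland: gain 3, loss 1 per period, so ρ ≥ 3/4.
The tighter constraint is Arland's, so cooperation needs ρ ≥ 3/4.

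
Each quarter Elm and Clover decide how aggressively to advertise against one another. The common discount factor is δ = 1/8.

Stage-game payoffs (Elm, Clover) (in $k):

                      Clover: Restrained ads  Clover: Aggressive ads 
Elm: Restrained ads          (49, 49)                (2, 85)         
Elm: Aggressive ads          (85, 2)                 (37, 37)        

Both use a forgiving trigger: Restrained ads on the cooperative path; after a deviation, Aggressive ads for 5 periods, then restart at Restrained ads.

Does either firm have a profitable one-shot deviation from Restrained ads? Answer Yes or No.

Yes

Comparing payoff streams over the 6 periods until play realigns: cooperate → 49(1+δ+…+δ^5); deviate → 85 + 37(δ+…+δ^5).
Cooperation is sustained iff (49−37)(δ+…+δ^5) ≥ 85−49.
δ+…+δ^5 = 1/8·(1−(1/8)^5)/(1−1/8) = 0.1429, and (85−49)/(49−37) = 3.0000.
0.1429 < 3.0000, so cooperation is not sustainable.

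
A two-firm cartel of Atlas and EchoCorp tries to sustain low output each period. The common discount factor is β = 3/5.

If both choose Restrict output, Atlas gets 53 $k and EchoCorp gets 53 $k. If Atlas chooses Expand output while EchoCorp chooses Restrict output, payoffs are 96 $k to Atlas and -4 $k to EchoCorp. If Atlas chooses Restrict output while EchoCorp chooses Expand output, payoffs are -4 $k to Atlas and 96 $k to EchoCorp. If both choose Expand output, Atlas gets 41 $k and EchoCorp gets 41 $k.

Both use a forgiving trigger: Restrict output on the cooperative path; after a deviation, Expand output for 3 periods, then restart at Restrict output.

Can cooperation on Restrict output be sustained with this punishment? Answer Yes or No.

Comparing payoff streams over the 4 periods until play realigns: cooperate → 53(1+β+…+β^3); deviate → 96 + 41(β+…+β^3).
Cooperation is sustained iff (53−41)(β+…+β^3) ≥ 96−53.
β+…+β^3 = 3/5·(1−(3/5)^3)/(1−3/5) = 1.1760, and (96−53)/(53−41) = 3.5833.
1.1760 < 3.5833, so cooperation is not sustainable.

No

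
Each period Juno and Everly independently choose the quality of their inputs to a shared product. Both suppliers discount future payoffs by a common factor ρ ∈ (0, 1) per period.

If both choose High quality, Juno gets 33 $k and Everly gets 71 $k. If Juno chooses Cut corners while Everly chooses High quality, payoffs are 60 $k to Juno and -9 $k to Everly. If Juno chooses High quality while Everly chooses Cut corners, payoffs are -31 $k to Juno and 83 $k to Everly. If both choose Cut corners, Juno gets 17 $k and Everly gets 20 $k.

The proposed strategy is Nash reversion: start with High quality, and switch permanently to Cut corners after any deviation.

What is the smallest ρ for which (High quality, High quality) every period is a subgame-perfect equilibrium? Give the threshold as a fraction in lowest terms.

Juno: cooperation gives 33 each period; deviation gives 60 once then 17 forever.
  33/(1−ρ) ≥ 60 + 17ρ/(1−ρ) ⇒ ρ ≥ 27/43.
Everly: cooperation gives 71 each period; deviation gives 83 once then 20 forever.
  ρ ≥ 12/63 = 4/21.
Both must hold, so the binding constraint is Juno's: ρ ≥ 27/43.

27/43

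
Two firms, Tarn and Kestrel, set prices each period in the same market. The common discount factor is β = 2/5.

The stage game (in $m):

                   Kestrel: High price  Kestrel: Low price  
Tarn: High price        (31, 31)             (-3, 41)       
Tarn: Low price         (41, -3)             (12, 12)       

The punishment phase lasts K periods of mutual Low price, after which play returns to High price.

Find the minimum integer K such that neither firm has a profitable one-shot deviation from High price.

IC: β(1−β^K)/(1−β) ≥ (41−31)/(31−12) = 10/19.
With β = 2/5: need 1 − β^K ≥ 10/19·(1−2/5)/(2/5), i.e. β^K ≤ 0.2105.
Since (2/5)^1 = 0.4000 and (2/5)^2 = 0.1600, the smallest such K is 2.

2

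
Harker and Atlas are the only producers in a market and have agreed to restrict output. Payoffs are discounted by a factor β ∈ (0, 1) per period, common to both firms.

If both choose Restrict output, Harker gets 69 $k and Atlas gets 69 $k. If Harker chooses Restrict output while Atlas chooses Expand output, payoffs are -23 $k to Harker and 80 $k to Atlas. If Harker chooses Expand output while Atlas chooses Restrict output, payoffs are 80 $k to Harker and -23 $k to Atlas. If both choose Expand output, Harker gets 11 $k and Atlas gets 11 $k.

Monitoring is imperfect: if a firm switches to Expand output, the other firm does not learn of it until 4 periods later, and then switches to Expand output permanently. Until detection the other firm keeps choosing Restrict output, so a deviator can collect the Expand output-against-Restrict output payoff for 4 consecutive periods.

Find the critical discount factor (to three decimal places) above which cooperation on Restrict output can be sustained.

0.632

The best deviation is to choose Expand output for all 4 undetected periods, earning 80 each, then 11 forever once detected.
Deviation value: 80(1−β^4)/(1−β) + 11β^4/(1−β); cooperation value: 69/(1−β).
IC: 69 ≥ 80(1−β^4) + 11β^4 = 80 − 69β^4.
So β^4 ≥ 11/69, giving β ≥ (11/69)^(1/4) ≈ 0.632.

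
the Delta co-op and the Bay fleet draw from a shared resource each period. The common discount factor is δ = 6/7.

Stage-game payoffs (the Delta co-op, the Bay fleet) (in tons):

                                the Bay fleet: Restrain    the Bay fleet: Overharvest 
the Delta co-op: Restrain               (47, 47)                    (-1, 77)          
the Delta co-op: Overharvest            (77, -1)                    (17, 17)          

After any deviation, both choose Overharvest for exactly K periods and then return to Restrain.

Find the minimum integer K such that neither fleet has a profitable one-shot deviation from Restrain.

2

Need Σ_{k=1}^{K} δ^k ≥ (77−47)/(47−17) = 1.0000 at δ = 6/7.
At K = 1 the sum is 0.8571 < 1.0000; at K = 2 it is 1.5918 ≥ 1.0000.
So the minimum punishment length is K = 2.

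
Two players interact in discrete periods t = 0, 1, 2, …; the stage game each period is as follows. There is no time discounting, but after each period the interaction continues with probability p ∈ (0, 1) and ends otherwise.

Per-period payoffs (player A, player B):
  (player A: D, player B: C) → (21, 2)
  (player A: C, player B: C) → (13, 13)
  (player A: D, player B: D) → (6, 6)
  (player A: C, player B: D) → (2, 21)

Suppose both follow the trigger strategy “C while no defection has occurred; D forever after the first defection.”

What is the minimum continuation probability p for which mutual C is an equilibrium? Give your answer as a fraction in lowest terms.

Expected cooperation value is 13 + p·13 + p²·13 + … = 13/(1−p); deviation gives 21 + p·6/(1−p).
13 ≥ 21(1−p) + 6p ⇒ 15p ≥ 8 ⇒ p ≥ 8/15.

8/15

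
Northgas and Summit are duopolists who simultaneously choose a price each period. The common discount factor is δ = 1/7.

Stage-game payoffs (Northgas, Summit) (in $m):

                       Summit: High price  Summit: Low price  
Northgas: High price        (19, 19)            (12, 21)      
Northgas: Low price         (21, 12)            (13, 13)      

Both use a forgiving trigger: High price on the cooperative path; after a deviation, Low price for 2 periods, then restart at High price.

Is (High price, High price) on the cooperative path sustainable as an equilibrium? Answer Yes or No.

IC: δ+…+δ^2 ≥ (21−19)/(19−13) = 1/3.
At δ = 1/7: partial sum = 0.1633 < 0.3333. Cooperation not sustainable.

No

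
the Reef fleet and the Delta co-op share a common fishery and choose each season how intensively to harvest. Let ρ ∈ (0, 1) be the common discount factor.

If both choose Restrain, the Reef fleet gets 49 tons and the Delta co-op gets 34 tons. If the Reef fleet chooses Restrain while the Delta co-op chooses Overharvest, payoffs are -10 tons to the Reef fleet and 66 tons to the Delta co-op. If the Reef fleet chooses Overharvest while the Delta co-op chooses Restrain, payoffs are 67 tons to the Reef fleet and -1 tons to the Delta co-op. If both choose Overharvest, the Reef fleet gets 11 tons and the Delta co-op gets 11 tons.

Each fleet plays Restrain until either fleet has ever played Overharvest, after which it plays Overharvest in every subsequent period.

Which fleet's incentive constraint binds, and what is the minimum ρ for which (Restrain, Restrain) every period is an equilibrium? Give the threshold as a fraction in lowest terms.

For the Reef fleet: deviation gain 67−49 = 18, per-period punishment loss 49−11 = 38. IC gives ρ ≥ 18/56 = 9/28.
For the Delta co-op: gain 32, loss 23 per period, so ρ ≥ 32/55.
The tighter constraint is the Delta co-op's, so cooperation needs ρ ≥ 32/55.

the Delta co-op; ρ ≥ 32/55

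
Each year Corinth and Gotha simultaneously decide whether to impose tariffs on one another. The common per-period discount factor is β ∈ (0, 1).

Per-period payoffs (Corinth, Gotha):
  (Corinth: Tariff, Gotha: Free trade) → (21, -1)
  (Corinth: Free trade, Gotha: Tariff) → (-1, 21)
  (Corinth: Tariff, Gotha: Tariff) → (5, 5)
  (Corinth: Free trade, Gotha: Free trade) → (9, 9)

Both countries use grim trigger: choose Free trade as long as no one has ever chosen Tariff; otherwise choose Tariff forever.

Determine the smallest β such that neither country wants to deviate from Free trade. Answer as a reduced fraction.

Under grim trigger the critical discount factor is (T−C)/(T−P) with T = 21, C = 9, P = 5.
β* = (21−9)/(21−5) = 12/16 = 3/4.

3/4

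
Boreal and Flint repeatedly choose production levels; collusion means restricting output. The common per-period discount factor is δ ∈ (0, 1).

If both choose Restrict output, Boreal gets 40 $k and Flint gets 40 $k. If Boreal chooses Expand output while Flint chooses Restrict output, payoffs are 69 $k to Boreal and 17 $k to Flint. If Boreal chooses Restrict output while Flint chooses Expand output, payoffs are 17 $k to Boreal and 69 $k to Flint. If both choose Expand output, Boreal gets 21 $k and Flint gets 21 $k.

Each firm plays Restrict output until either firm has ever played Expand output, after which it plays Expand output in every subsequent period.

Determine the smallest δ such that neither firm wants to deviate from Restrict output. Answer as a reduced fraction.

Under grim trigger the critical discount factor is (T−C)/(T−P) with T = 69, C = 40, P = 21.
δ* = (69−40)/(69−21) = 29/48.

29/48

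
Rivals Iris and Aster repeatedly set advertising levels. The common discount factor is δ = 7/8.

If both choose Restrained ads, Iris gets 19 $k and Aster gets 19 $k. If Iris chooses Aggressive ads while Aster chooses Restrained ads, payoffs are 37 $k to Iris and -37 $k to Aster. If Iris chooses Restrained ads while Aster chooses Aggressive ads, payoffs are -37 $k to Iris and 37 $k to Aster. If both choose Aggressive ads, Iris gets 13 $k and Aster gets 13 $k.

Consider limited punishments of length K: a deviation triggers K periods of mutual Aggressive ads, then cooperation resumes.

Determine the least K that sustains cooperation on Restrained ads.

5

No profitable deviation requires (19−13)(δ+…+δ^K) ≥ 37−19, i.e. δ+…+δ^K ≥ 3 ≈ 3.0000.
With δ = 7/8, the partial sums are K=1: 0.8750, K=2: 1.6406, K=3: 2.3105, K=4: 2.8967, K=5: 3.4096.
K = 5 is the first length at which the sum reaches 3.0000.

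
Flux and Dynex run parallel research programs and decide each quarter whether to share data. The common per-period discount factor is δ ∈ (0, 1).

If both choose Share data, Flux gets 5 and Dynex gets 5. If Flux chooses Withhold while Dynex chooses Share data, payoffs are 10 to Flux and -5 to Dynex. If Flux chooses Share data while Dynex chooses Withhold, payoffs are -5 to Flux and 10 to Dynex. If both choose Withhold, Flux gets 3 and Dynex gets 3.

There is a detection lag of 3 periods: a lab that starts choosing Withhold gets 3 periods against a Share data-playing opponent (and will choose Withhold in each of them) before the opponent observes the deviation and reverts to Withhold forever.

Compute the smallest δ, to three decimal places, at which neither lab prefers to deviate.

0.894

The best deviation is to choose Withhold for all 3 undetected periods, earning 10 each, then 3 forever once detected.
Deviation value: 10(1−δ^3)/(1−δ) + 3δ^3/(1−δ); cooperation value: 5/(1−δ).
IC: 5 ≥ 10(1−δ^3) + 3δ^3 = 10 − 7δ^3.
So δ^3 ≥ 5/7, giving δ ≥ (5/7)^(1/3) ≈ 0.894.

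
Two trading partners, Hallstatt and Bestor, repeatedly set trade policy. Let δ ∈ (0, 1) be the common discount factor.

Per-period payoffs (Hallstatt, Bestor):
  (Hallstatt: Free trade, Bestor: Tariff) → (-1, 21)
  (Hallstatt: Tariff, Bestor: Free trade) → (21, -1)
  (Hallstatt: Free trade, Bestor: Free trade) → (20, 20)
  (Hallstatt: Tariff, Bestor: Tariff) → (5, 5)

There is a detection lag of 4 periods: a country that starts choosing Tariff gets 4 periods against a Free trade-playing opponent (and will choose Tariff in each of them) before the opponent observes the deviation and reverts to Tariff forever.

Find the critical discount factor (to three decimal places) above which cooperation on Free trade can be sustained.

0.500

Deviating for the 4 undetected periods gains 21−20 = 1 per period over cooperation, then loses 20−5 = 15 per period forever once punishment starts.
Gain: 1(1 + δ + … + δ^3); loss: 15·δ^4/(1−δ).
No profitable deviation ⇔ 1(1−δ^4) ≤ 15·δ^4, i.e. δ^4 ≥ 1/(1+15) = 1/16.
Hence δ ≥ (1/16)^(1/4) ≈ 0.500.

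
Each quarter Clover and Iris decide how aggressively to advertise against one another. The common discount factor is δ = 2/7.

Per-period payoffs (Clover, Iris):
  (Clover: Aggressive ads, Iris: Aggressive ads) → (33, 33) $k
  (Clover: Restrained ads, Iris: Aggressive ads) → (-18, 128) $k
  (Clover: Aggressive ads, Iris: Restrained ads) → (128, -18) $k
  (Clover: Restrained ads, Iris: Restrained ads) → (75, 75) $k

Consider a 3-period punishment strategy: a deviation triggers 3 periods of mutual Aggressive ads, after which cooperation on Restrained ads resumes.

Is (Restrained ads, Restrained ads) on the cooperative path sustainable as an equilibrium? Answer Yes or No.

No

IC: δ+…+δ^3 ≥ (128−75)/(75−33) = 53/42.
At δ = 2/7: partial sum = 0.3907 < 1.2619. Cooperation not sustainable.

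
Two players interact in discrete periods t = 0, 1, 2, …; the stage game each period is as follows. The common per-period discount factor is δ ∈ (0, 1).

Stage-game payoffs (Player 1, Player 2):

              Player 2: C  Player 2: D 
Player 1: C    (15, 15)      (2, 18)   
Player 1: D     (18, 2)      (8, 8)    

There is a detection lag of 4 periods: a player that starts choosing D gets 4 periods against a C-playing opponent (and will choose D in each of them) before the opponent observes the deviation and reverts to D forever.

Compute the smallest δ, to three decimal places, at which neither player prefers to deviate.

0.740

A deviator earns 18 for 4 periods, then 8 forever; cooperating earns 15 forever. Multiplying the IC by (1−δ):
15 ≥ 18(1−δ^4) + 8δ^4, so 10·δ^4 ≥ 3 and δ^4 ≥ 3/10.
δ ≥ (3/10)^(1/4) ≈ 0.740.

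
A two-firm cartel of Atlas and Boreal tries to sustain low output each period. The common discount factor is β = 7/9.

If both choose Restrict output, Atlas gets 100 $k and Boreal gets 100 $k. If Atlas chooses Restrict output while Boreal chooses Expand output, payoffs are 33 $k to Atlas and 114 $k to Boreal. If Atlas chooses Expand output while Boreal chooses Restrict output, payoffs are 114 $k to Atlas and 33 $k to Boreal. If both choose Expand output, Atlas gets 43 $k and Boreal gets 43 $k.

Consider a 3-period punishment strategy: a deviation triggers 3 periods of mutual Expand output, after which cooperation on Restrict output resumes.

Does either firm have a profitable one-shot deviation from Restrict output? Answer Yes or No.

IC: β+…+β^3 ≥ (114−100)/(100−43) = 14/57.
At β = 7/9: partial sum = 1.8532 ≥ 0.2456. Cooperation sustainable.

No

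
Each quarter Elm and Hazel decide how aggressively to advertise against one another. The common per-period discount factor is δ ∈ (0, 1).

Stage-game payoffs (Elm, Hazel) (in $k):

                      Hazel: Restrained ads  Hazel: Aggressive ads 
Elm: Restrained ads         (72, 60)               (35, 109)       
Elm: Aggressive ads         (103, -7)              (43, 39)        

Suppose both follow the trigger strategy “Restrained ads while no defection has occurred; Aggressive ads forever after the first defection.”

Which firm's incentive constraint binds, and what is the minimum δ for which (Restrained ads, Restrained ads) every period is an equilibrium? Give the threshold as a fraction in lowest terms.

Elm's threshold: (103−72)/(103−43) = 31/60.
Hazel's threshold: (109−60)/(109−39) = 7/10.
31/60 < 7/10, so Hazel binds and δ* = 7/10.

Hazel; δ ≥ 7/10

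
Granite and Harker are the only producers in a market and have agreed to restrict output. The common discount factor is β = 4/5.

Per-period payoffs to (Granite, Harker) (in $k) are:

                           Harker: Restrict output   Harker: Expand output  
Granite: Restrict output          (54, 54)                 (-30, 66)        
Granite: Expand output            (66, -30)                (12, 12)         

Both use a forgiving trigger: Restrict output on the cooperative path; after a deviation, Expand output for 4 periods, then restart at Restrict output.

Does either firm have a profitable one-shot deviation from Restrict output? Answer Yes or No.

No

IC: β+…+β^4 ≥ (66−54)/(54−12) = 2/7.
At β = 4/5: partial sum = 2.3616 ≥ 0.2857. Cooperation sustainable.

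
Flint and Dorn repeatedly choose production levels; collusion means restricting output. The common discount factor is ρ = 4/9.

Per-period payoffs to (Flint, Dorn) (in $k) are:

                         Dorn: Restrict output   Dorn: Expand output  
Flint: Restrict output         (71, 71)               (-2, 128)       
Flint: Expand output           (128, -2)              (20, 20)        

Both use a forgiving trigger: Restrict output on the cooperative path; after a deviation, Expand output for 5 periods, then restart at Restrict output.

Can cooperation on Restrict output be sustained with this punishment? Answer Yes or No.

No

A one-shot deviation gives 128 now, then 20 for 5 periods, then back to 71.
Gain from deviating: (128−71) today; loss: (71−20) in each of the next 5 periods.
No-deviation condition: (71−20)(ρ+…+ρ^5) ≥ 128−71, i.e. ρ+…+ρ^5 ≥ 19/17.
At ρ = 4/9: ρ+…+ρ^5 = 0.7861 < 1.1176.
So cooperation is not sustainable.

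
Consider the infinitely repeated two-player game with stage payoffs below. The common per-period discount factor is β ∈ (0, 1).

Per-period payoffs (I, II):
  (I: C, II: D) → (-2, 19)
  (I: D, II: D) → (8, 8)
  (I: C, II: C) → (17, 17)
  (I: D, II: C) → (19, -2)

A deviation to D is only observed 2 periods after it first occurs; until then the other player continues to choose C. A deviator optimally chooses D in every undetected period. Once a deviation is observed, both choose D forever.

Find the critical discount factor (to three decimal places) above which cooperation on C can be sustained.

0.426

Deviating for the 2 undetected periods gains 19−17 = 2 per period over cooperation, then loses 17−8 = 9 per period forever once punishment starts.
Gain: 2(1 + β + … + β^1); loss: 9·β^2/(1−β).
No profitable deviation ⇔ 2(1−β^2) ≤ 9·β^2, i.e. β^2 ≥ 2/(2+9) = 2/11.
Hence β ≥ (2/11)^(1/2) ≈ 0.426.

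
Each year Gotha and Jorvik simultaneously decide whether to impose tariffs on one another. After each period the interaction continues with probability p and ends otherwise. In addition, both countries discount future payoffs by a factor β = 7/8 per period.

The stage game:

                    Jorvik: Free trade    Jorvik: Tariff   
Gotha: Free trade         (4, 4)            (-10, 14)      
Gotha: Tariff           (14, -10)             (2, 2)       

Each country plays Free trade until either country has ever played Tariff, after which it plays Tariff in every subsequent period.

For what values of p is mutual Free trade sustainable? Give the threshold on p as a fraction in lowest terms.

Expected continuation weight on next period's payoff is β·p = 7/8·p, which plays the role of the discount factor.
Cooperation requires 7/8·p ≥ (14−4)/(14−2) = 5/6, hence p ≥ 20/21.

20/21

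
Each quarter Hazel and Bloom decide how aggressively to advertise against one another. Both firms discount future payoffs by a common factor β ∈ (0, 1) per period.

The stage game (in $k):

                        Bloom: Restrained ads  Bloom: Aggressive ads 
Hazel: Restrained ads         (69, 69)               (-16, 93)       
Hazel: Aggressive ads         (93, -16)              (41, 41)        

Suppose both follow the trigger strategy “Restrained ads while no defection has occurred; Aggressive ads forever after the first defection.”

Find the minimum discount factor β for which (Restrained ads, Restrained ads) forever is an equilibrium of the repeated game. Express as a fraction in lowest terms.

6/13

One-period gain from deviating is 93 − 69 = 24. The loss is 69 − 41 = 28 in every subsequent period, with present value 28·β/(1−β).
Deviation is unprofitable when 28·β/(1−β) ≥ 24, i.e. β/(1−β) ≥ 6/7.
Equivalently β ≥ 24/(24+28) = 6/13.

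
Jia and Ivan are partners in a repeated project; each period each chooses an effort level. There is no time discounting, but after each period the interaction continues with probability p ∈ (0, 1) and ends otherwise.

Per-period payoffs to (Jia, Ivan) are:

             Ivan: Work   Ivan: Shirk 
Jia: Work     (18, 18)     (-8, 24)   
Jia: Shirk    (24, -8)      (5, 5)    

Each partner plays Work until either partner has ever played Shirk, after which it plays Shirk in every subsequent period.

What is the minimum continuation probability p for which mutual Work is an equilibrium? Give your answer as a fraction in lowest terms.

Expected cooperation value is 18 + p·18 + p²·18 + … = 18/(1−p); deviation gives 24 + p·5/(1−p).
18 ≥ 24(1−p) + 5p ⇒ 19p ≥ 6 ⇒ p ≥ 6/19.

6/19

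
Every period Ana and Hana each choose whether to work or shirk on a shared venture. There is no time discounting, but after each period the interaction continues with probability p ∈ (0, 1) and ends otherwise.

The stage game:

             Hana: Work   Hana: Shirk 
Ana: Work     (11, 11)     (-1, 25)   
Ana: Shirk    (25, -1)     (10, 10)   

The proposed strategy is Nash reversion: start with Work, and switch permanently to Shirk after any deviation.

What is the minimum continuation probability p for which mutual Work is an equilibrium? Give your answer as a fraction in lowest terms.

Expected cooperation value is 11 + p·11 + p²·11 + … = 11/(1−p); deviation gives 25 + p·10/(1−p).
11 ≥ 25(1−p) + 10p ⇒ 15p ≥ 14 ⇒ p ≥ 14/15.

14/15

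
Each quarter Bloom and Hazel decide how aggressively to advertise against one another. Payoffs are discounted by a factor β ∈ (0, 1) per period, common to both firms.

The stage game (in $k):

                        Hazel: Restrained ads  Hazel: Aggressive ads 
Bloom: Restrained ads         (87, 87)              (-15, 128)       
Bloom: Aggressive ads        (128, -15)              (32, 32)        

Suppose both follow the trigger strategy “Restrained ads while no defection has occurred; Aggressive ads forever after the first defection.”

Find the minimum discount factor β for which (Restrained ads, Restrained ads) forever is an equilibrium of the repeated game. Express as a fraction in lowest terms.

41/96

One-period gain from deviating is 128 − 87 = 41. The loss is 87 − 32 = 55 in every subsequent period, with present value 55·β/(1−β).
Deviation is unprofitable when 55·β/(1−β) ≥ 41, i.e. β/(1−β) ≥ 41/55.
Equivalently β ≥ 41/(41+55) = 41/96.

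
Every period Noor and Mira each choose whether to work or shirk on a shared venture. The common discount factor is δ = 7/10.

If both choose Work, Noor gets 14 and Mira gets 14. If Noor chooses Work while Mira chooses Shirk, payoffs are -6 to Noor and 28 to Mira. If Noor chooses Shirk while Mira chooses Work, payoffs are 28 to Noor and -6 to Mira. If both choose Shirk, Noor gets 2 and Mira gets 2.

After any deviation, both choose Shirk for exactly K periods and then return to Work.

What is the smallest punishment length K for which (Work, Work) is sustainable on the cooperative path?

2

Need Σ_{k=1}^{K} δ^k ≥ (28−14)/(14−2) = 1.1667 at δ = 7/10.
At K = 1 the sum is 0.7000 < 1.1667; at K = 2 it is 1.1900 ≥ 1.1667.
So the minimum punishment length is K = 2.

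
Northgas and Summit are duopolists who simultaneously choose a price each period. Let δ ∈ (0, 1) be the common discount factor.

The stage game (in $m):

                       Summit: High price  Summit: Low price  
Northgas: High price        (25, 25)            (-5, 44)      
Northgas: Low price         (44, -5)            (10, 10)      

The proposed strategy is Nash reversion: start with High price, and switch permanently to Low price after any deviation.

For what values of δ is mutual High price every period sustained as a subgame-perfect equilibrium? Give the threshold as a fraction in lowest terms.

19/34

25/(1−δ) ≥ 44 + 10δ/(1−δ)
25 ≥ 44 − 34δ
δ ≥ 19/34.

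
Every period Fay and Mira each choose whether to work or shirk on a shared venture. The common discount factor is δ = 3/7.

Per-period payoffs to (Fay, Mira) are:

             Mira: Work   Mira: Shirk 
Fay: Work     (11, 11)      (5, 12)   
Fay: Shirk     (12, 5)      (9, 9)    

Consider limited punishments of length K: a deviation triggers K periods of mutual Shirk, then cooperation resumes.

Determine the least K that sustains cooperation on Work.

IC: δ(1−δ^K)/(1−δ) ≥ (12−11)/(11−9) = 1/2.
With δ = 3/7: need 1 − δ^K ≥ 1/2·(1−3/7)/(3/7), i.e. δ^K ≤ 0.3333.
Since (3/7)^1 = 0.4286 and (3/7)^2 = 0.1837, the smallest such K is 2.

2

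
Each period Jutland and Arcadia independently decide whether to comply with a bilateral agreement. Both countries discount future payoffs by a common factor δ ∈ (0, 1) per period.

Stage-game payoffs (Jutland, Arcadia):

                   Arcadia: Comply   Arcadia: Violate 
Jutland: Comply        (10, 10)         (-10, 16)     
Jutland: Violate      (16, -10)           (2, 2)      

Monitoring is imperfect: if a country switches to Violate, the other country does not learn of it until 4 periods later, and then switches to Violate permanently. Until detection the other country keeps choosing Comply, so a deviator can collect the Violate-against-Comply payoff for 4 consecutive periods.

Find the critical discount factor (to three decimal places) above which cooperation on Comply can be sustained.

0.809

A deviator earns 16 for 4 periods, then 2 forever; cooperating earns 10 forever. Multiplying the IC by (1−δ):
10 ≥ 16(1−δ^4) + 2δ^4, so 14·δ^4 ≥ 6 and δ^4 ≥ 3/7.
δ ≥ (3/7)^(1/4) ≈ 0.809.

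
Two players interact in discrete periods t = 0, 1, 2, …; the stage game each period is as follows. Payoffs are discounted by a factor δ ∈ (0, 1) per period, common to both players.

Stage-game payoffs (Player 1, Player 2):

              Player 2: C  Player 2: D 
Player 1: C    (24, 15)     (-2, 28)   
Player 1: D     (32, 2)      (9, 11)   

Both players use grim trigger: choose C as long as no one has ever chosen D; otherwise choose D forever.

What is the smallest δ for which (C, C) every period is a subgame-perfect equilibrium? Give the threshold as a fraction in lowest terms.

13/17

For Player 1: deviation gain 32−24 = 8, per-period punishment loss 24−9 = 15. IC gives δ ≥ 8/23.
For Player 2: gain 13, loss 4 per period, so δ ≥ 13/17.
The tighter constraint is Player 2's, so cooperation needs δ ≥ 13/17.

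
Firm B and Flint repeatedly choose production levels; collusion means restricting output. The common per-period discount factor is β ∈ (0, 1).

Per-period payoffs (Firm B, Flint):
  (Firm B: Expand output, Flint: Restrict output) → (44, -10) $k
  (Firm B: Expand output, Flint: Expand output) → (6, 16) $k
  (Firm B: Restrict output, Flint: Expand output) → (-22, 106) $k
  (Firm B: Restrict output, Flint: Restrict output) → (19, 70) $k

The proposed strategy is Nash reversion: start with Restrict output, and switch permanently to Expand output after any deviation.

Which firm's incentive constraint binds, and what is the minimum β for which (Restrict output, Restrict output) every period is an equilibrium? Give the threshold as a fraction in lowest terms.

Firm B's threshold: (44−19)/(44−6) = 25/38.
Flint's threshold: (106−70)/(106−16) = 2/5.
25/38 > 2/5, so Firm B binds and β* = 25/38.

Firm B; β ≥ 25/38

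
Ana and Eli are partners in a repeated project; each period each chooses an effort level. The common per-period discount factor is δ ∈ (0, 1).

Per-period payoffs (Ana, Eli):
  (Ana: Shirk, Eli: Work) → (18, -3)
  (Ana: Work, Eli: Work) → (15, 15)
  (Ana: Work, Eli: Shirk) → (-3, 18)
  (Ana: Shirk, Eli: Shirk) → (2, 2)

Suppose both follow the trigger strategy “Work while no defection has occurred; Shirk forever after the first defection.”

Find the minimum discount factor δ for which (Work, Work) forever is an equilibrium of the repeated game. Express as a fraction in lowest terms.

Cooperation forever yields 15 each period: 15/(1−δ).
Deviating yields 18 once, then 2 forever: 18 + 2δ/(1−δ).
No profitable deviation requires 15/(1−δ) ≥ 18 + 2δ/(1−δ).
Multiplying by (1−δ): 15 ≥ 18(1−δ) + 2δ = 18 − 16δ.
So 16δ ≥ 3, i.e. δ ≥ 3/16.

3/16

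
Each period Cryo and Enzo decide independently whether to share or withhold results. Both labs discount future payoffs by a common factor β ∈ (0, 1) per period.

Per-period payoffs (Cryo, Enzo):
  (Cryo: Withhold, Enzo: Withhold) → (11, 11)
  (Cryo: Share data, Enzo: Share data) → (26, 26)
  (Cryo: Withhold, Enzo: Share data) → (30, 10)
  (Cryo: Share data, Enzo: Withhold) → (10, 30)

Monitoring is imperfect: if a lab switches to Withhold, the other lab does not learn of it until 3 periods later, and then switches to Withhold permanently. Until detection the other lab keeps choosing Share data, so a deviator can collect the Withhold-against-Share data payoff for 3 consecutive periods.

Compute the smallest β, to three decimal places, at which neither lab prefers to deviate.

The best deviation is to choose Withhold for all 3 undetected periods, earning 30 each, then 11 forever once detected.
Deviation value: 30(1−β^3)/(1−β) + 11β^3/(1−β); cooperation value: 26/(1−β).
IC: 26 ≥ 30(1−β^3) + 11β^3 = 30 − 19β^3.
So β^3 ≥ 4/19, giving β ≥ (4/19)^(1/3) ≈ 0.595.

0.595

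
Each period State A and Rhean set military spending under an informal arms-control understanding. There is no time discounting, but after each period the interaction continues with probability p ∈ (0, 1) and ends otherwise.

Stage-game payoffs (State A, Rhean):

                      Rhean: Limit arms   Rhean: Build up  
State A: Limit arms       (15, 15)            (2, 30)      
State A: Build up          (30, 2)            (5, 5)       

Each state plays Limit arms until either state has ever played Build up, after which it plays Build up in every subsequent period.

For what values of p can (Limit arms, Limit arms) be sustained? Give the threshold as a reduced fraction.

3/5

With no time discounting, the continuation probability p plays the role of the discount factor.
Grim-trigger IC: 15/(1−p) ≥ 30 + 5p/(1−p) ⇒ p ≥ (30−15)/(30−5) = 3/5.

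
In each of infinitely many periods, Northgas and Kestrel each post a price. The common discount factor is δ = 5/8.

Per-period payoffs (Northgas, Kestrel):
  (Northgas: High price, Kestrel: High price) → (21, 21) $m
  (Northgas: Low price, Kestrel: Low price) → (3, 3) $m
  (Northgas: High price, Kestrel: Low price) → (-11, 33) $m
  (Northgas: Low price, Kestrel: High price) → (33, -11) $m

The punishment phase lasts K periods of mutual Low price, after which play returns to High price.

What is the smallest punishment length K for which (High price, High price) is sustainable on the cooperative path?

Need Σ_{k=1}^{K} δ^k ≥ (33−21)/(21−3) = 0.6667 at δ = 5/8.
At K = 1 the sum is 0.6250 < 0.6667; at K = 2 it is 1.0156 ≥ 0.6667.
So the minimum punishment length is K = 2.

2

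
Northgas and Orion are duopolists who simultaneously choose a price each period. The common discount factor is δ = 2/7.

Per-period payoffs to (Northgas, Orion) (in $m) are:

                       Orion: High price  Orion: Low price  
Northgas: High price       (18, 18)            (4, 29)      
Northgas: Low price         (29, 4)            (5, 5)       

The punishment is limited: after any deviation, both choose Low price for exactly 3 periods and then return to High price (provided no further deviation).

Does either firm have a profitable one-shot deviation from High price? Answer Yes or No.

IC: δ+…+δ^3 ≥ (29−18)/(18−5) = 11/13.
At δ = 2/7: partial sum = 0.3907 < 0.8462. Cooperation not sustainable.

Yes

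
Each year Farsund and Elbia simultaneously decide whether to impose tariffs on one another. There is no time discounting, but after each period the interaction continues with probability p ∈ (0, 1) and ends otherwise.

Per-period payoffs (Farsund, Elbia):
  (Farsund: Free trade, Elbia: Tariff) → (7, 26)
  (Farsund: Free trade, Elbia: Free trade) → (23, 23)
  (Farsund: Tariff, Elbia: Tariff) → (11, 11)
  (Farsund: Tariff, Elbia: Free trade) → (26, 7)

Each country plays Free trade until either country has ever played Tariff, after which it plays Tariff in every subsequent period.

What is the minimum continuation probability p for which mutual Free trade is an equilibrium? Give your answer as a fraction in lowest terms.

Expected cooperation value is 23 + p·23 + p²·23 + … = 23/(1−p); deviation gives 26 + p·11/(1−p).
23 ≥ 26(1−p) + 11p ⇒ 15p ≥ 3 ⇒ p ≥ 3/15 = 1/5.

1/5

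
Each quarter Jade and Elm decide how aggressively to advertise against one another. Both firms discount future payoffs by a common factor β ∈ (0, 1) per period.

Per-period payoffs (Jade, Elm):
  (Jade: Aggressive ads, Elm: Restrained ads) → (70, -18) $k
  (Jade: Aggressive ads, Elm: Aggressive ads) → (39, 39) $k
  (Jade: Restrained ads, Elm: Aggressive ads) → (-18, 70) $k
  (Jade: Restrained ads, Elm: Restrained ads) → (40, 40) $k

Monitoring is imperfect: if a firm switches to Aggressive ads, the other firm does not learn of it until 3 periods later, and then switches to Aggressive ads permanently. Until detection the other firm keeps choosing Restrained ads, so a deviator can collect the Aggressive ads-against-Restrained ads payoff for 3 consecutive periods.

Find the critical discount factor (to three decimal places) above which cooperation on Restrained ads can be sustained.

Deviating for the 3 undetected periods gains 70−40 = 30 per period over cooperation, then loses 40−39 = 1 per period forever once punishment starts.
Gain: 30(1 + β + … + β^2); loss: 1·β^3/(1−β).
No profitable deviation ⇔ 30(1−β^3) ≤ 1·β^3, i.e. β^3 ≥ 30/(30+1) = 30/31.
Hence β ≥ (30/31)^(1/3) ≈ 0.989.

0.989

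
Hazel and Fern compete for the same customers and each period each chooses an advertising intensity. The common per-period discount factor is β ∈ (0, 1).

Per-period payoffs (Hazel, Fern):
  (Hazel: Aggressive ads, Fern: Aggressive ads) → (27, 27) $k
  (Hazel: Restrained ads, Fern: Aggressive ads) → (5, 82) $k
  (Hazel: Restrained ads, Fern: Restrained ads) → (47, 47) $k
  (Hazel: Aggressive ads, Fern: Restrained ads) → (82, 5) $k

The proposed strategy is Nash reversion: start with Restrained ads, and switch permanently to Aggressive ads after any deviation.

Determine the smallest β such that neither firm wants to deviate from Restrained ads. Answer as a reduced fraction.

7/11

One-period gain from deviating is 82 − 47 = 35. The loss is 47 − 27 = 20 in every subsequent period, with present value 20·β/(1−β).
Deviation is unprofitable when 20·β/(1−β) ≥ 35, i.e. β/(1−β) ≥ 7/4.
Equivalently β ≥ 35/(35+20) = 7/11.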